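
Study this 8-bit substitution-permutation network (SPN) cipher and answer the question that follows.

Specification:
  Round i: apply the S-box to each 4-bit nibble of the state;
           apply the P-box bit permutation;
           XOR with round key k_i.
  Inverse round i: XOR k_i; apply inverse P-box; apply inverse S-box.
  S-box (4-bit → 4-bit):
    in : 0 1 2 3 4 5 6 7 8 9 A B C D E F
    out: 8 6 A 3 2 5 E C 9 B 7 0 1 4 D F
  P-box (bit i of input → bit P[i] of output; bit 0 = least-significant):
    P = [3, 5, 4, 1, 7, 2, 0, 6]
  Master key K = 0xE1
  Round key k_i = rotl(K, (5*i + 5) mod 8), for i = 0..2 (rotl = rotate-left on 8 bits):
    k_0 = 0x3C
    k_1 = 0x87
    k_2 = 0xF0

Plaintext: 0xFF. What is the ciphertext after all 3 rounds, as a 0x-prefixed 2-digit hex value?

0x8E

s_0 = plaintext = 0xFF
s_1 = Round(s_0, k_0) = 0xC3
s_2 = Round(s_1, k_1) = 0x2F
s_3 = Round(s_2, k_2) = 0x8E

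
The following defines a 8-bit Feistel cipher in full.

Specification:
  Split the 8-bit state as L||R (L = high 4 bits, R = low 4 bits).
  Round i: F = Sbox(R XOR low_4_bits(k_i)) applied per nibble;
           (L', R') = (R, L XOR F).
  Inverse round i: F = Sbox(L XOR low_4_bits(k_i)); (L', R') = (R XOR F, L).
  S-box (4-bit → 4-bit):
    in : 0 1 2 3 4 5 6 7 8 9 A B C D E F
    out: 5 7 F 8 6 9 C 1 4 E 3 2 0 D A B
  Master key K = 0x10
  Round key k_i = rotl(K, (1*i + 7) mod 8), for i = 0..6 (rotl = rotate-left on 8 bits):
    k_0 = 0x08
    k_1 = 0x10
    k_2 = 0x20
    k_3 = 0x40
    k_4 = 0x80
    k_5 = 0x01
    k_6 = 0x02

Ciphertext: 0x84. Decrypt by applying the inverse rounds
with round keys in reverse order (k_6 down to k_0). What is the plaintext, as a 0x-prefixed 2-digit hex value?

0x0D

s_0 = ciphertext = 0x84
s_1 = InvRound(s_0, k_6) = 0x78
s_2 = InvRound(s_1, k_5) = 0x47
s_3 = InvRound(s_2, k_4) = 0x14
s_4 = InvRound(s_3, k_3) = 0x31
s_5 = InvRound(s_4, k_2) = 0x93
s_6 = InvRound(s_5, k_1) = 0xD9
s_7 = InvRound(s_6, k_0) = 0x0D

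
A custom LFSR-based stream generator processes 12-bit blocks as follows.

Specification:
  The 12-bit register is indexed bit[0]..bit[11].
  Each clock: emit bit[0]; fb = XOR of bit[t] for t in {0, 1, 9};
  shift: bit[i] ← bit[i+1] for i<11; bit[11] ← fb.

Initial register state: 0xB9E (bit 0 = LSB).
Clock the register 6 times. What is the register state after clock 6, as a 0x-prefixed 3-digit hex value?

0xD2E

reg_0 = 0xB9E
clock 1: out=0, reg = 0x5CF
clock 2: out=1, reg = 0x2E7
clock 3: out=1, reg = 0x973
clock 4: out=1, reg = 0x4B9
clock 5: out=1, reg = 0xA5C
clock 6: out=0, reg = 0xD2E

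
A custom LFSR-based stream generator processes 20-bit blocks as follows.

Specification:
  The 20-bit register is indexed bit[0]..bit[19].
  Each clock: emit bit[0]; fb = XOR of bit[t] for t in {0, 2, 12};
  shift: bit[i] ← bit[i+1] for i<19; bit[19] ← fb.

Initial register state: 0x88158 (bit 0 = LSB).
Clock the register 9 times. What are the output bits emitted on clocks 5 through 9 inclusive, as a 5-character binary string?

reg_0 = 0x88158
clock 1: out=0, reg = 0x440AC
clock 2: out=0, reg = 0xA2056
clock 3: out=0, reg = 0xD102B
clock 4: out=1, reg = 0x68815
clock 5: out=1, reg = 0x3440A
clock 6: out=0, reg = 0x1A205
clock 7: out=1, reg = 0x0D102
clock 8: out=0, reg = 0x86881
clock 9: out=1, reg = 0xC3440

10101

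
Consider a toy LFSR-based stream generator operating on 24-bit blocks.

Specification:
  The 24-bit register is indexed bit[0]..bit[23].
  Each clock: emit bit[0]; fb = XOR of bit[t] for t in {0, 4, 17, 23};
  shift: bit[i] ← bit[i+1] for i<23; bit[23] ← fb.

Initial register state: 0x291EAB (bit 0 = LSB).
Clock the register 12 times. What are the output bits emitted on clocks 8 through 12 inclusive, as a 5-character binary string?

10111

reg_0 = 0x291EAB
clock 1: out=1, reg = 0x948F55
clock 2: out=1, reg = 0xCA47AA
clock 3: out=0, reg = 0x6523D5
clock 4: out=1, reg = 0x3291EA
clock 5: out=0, reg = 0x9948F5
clock 6: out=1, reg = 0xCCA47A
clock 7: out=0, reg = 0x66523D
clock 8: out=1, reg = 0xB3291E
clock 9: out=0, reg = 0xD9948F
clock 10: out=1, reg = 0x6CCA47
clock 11: out=1, reg = 0xB66523
clock 12: out=1, reg = 0xDB3291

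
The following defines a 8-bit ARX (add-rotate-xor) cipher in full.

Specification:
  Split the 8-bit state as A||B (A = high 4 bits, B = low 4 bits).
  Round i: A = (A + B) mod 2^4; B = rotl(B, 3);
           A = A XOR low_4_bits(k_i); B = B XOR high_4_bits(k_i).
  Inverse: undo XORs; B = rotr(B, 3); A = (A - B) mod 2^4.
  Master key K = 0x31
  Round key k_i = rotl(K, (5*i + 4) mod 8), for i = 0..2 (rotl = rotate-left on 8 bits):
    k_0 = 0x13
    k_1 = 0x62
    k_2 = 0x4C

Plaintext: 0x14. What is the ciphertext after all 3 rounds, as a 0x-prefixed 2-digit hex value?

s_0 = plaintext = 0x14
s_1 = Round(s_0, k_0) = 0x63
s_2 = Round(s_1, k_1) = 0xBF
s_3 = Round(s_2, k_2) = 0x6B

0x6B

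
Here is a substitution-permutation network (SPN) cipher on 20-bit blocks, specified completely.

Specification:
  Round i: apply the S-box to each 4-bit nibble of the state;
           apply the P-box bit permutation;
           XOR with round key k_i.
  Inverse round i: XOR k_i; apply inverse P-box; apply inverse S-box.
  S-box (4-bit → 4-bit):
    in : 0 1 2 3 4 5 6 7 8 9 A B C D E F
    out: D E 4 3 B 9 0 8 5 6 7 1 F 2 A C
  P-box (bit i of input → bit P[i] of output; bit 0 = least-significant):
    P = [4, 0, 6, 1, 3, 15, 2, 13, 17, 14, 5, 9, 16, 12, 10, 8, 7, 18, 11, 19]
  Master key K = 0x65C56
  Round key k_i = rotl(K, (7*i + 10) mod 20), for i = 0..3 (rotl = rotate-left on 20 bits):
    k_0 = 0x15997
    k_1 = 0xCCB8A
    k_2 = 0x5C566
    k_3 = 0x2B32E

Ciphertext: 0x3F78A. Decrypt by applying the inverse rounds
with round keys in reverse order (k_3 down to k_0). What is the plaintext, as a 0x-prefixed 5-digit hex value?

0x4BD1A

s_0 = ciphertext = 0x3F78A
s_1 = InvRound(s_0, k_3) = 0xB8926
s_2 = InvRound(s_1, k_2) = 0x12362
s_3 = InvRound(s_2, k_1) = 0xCB942
s_4 = InvRound(s_3, k_0) = 0x4BD1A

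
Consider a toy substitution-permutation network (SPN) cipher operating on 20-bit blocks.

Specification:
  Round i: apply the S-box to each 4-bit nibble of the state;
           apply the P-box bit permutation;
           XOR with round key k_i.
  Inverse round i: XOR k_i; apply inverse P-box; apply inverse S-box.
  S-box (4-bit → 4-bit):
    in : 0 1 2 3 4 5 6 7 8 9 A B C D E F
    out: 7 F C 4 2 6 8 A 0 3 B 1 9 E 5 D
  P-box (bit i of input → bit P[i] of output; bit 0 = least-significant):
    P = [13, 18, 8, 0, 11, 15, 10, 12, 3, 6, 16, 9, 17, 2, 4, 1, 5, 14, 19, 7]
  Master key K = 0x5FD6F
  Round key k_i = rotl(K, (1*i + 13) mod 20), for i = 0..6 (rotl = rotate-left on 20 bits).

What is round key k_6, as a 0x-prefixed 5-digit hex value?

0xAFEB7

K = 0x5FD6F
k_0 = rotl(K, (1*0+13) mod 20) = rotl(K, 13) = 0xDEBFA
k_1 = rotl(K, (1*1+13) mod 20) = rotl(K, 14) = 0xBD7F5
k_2 = rotl(K, (1*2+13) mod 20) = rotl(K, 15) = 0x7AFEB
k_3 = rotl(K, (1*3+13) mod 20) = rotl(K, 16) = 0xF5FD6
k_4 = rotl(K, (1*4+13) mod 20) = rotl(K, 17) = 0xEBFAD
k_5 = rotl(K, (1*5+13) mod 20) = rotl(K, 18) = 0xD7F5B
k_6 = rotl(K, (1*6+13) mod 20) = rotl(K, 19) = 0xAFEB7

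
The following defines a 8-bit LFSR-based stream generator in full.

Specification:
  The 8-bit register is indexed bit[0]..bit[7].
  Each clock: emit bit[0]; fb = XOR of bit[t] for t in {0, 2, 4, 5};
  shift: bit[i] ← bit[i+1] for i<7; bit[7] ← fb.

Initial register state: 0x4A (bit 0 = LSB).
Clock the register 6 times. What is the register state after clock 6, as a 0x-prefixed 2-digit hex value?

reg_0 = 0x4A
clock 1: out=0, reg = 0x25
clock 2: out=1, reg = 0x92
clock 3: out=0, reg = 0xC9
clock 4: out=1, reg = 0xE4
clock 5: out=0, reg = 0x72
clock 6: out=0, reg = 0x39

0x39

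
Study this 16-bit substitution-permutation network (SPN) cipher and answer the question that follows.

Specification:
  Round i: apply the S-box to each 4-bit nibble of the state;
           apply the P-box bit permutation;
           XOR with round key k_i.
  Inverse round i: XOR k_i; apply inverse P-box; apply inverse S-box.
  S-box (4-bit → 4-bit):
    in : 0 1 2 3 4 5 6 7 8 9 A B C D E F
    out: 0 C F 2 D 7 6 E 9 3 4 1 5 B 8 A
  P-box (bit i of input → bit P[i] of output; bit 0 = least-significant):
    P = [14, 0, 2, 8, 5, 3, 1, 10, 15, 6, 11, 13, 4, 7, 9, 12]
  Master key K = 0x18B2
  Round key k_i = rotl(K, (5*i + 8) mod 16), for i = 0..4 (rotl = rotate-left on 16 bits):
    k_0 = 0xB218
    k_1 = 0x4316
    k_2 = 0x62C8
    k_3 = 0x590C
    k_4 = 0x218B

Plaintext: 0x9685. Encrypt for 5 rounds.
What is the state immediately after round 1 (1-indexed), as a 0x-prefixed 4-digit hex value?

s_0 = plaintext = 0x9685
s_1 = Round(s_0, k_0) = 0xFEED
s_2 = Round(s_1, k_1) = 0x3697
s_3 = Round(s_2, k_2) = 0x6B25
s_4 = Round(s_3, k_3) = 0x9FA3
s_5 = Round(s_4, k_4) = 0x0158

0xFEED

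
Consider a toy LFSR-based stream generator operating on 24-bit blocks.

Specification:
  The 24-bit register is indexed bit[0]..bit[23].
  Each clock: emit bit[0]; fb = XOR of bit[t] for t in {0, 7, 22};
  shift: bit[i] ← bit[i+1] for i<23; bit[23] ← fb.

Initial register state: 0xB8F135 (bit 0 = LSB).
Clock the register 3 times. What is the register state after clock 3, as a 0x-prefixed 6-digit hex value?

reg_0 = 0xB8F135
clock 1: out=1, reg = 0xDC789A
clock 2: out=0, reg = 0x6E3C4D
clock 3: out=1, reg = 0x371E26

0x371E26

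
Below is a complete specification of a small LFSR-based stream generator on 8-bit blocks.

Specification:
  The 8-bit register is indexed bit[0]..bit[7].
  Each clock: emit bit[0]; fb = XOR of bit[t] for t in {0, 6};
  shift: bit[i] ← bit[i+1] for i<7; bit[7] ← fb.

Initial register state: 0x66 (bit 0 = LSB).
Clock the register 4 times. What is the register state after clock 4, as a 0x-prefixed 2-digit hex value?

0xB6

reg_0 = 0x66
clock 1: out=0, reg = 0xB3
clock 2: out=1, reg = 0xD9
clock 3: out=1, reg = 0x6C
clock 4: out=0, reg = 0xB6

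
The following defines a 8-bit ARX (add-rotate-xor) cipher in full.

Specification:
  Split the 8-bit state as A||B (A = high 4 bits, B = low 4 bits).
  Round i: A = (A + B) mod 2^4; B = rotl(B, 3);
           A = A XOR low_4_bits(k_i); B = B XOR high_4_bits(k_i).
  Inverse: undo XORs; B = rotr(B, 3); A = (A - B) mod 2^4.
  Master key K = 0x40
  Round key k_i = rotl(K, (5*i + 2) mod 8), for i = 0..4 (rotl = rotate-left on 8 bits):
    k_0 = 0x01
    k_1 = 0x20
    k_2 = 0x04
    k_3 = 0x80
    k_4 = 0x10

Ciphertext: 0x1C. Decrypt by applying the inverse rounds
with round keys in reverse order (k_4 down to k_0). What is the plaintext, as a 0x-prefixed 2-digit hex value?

s_0 = ciphertext = 0x1C
s_1 = InvRound(s_0, k_4) = 0x6B
s_2 = InvRound(s_1, k_3) = 0x06
s_3 = InvRound(s_2, k_2) = 0x8C
s_4 = InvRound(s_3, k_1) = 0xBD
s_5 = InvRound(s_4, k_0) = 0xFB

0xFB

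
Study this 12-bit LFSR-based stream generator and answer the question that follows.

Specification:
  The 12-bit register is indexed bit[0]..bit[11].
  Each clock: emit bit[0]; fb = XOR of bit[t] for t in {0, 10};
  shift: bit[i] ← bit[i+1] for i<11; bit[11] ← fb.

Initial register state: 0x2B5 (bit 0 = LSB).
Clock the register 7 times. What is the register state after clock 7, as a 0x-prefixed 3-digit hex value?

reg_0 = 0x2B5
clock 1: out=1, reg = 0x95A
clock 2: out=0, reg = 0x4AD
clock 3: out=1, reg = 0x256
clock 4: out=0, reg = 0x12B
clock 5: out=1, reg = 0x895
clock 6: out=1, reg = 0xC4A
clock 7: out=0, reg = 0xE25

0xE25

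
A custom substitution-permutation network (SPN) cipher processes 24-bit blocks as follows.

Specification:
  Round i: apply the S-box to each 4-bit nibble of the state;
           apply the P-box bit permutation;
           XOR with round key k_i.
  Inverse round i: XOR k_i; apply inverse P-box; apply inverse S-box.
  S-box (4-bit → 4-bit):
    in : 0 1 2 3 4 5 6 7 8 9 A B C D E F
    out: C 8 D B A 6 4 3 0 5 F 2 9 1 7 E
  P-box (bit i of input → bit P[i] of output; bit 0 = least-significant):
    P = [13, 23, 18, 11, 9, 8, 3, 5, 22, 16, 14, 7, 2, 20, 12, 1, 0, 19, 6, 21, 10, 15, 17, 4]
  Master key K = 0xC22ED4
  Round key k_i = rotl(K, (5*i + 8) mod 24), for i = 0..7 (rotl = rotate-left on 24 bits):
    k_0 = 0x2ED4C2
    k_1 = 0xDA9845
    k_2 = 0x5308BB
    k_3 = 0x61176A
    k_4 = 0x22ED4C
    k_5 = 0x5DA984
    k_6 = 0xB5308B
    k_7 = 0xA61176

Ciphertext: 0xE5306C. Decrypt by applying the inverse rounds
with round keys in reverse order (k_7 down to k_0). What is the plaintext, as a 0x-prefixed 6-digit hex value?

s_0 = ciphertext = 0xE5306C
s_1 = InvRound(s_0, k_7) = 0x08175D
s_2 = InvRound(s_1, k_6) = 0xCF347E
s_3 = InvRound(s_2, k_5) = 0xA6F1F4
s_4 = InvRound(s_3, k_4) = 0xC8610F
s_5 = InvRound(s_4, k_3) = 0xDA95C7
s_6 = InvRound(s_5, k_2) = 0x359BF4
s_7 = InvRound(s_6, k_1) = 0x038335
s_8 = InvRound(s_7, k_0) = 0xCA2F36

0xCA2F36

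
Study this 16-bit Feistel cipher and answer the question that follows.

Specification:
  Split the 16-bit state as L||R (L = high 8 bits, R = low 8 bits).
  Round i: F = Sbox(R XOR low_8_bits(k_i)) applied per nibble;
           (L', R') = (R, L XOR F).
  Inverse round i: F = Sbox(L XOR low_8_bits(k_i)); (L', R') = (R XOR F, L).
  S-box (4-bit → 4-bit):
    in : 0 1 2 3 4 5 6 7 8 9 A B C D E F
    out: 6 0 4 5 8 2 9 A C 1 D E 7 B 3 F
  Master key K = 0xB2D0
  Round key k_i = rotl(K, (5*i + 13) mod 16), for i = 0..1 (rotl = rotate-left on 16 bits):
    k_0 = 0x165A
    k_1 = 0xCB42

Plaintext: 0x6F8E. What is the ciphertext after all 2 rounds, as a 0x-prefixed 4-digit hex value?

0xD79C

s_0 = plaintext = 0x6F8E
s_1 = Round(s_0, k_0) = 0x8ED7
s_2 = Round(s_1, k_1) = 0xD79C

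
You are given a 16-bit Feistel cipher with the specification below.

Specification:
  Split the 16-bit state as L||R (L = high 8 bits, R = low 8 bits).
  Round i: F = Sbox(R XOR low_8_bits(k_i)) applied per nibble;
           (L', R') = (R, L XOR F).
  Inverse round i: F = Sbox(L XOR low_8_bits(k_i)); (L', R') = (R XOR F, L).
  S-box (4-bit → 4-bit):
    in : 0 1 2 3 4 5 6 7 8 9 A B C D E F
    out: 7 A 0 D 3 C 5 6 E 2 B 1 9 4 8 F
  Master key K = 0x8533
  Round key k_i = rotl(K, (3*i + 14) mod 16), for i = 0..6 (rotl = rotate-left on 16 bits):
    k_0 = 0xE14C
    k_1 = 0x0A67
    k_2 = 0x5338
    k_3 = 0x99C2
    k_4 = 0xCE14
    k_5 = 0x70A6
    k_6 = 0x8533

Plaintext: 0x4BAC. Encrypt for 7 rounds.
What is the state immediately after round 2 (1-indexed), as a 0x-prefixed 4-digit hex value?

0xCC1D

s_0 = plaintext = 0x4BAC
s_1 = Round(s_0, k_0) = 0xACCC
s_2 = Round(s_1, k_1) = 0xCC1D
s_3 = Round(s_2, k_2) = 0x1DC0
s_4 = Round(s_3, k_3) = 0xC06D
s_5 = Round(s_4, k_4) = 0x6DA2
s_6 = Round(s_5, k_5) = 0xA21E
s_7 = Round(s_6, k_6) = 0x1EA6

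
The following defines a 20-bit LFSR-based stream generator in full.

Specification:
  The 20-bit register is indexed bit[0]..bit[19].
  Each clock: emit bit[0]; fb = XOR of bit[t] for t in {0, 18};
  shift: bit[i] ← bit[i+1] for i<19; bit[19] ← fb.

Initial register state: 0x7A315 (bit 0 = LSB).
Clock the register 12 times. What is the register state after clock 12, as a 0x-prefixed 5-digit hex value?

reg_0 = 0x7A315
clock 1: out=1, reg = 0x3D18A
clock 2: out=0, reg = 0x1E8C5
clock 3: out=1, reg = 0x8F462
clock 4: out=0, reg = 0x47A31
clock 5: out=1, reg = 0x23D18
clock 6: out=0, reg = 0x11E8C
clock 7: out=0, reg = 0x08F46
clock 8: out=0, reg = 0x047A3
clock 9: out=1, reg = 0x823D1
clock 10: out=1, reg = 0xC11E8
clock 11: out=0, reg = 0xE08F4
clock 12: out=0, reg = 0xF047A

0xF047A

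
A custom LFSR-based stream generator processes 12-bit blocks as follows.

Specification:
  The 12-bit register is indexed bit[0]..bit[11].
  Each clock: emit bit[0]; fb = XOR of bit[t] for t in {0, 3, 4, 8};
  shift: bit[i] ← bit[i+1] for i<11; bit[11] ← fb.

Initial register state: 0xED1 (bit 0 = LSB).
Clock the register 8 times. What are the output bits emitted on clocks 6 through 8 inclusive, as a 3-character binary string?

011

reg_0 = 0xED1
clock 1: out=1, reg = 0x768
clock 2: out=0, reg = 0x3B4
clock 3: out=0, reg = 0x1DA
clock 4: out=0, reg = 0x8ED
clock 5: out=1, reg = 0x476
clock 6: out=0, reg = 0xA3B
clock 7: out=1, reg = 0xD1D
clock 8: out=1, reg = 0x68E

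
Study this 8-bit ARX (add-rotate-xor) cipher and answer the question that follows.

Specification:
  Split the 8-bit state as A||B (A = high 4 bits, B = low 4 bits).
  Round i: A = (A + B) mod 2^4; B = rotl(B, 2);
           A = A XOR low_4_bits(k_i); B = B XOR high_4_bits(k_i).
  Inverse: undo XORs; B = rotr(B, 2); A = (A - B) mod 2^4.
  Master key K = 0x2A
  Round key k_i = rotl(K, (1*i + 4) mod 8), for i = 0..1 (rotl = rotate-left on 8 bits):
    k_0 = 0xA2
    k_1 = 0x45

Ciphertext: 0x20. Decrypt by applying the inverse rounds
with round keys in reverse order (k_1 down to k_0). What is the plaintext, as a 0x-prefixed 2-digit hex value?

s_0 = ciphertext = 0x20
s_1 = InvRound(s_0, k_1) = 0x61
s_2 = InvRound(s_1, k_0) = 0x6E

0x6E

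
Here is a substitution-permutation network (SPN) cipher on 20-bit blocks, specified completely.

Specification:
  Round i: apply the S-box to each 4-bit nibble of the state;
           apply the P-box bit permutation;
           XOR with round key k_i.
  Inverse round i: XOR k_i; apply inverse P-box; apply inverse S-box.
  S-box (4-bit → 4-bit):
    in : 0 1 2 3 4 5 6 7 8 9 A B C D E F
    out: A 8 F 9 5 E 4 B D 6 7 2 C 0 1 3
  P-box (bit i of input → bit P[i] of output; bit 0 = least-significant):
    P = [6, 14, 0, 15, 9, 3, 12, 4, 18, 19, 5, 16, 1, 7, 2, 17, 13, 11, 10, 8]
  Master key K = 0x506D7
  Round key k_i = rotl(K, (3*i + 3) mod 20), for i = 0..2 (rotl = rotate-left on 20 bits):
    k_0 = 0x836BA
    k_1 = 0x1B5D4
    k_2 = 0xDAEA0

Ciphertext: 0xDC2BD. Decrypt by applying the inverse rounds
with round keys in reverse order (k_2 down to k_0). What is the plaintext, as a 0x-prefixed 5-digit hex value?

s_0 = ciphertext = 0xDC2BD
s_1 = InvRound(s_0, k_2) = 0xA6D09
s_2 = InvRound(s_1, k_1) = 0xB5052
s_3 = InvRound(s_2, k_0) = 0x40CFF

0x40CFF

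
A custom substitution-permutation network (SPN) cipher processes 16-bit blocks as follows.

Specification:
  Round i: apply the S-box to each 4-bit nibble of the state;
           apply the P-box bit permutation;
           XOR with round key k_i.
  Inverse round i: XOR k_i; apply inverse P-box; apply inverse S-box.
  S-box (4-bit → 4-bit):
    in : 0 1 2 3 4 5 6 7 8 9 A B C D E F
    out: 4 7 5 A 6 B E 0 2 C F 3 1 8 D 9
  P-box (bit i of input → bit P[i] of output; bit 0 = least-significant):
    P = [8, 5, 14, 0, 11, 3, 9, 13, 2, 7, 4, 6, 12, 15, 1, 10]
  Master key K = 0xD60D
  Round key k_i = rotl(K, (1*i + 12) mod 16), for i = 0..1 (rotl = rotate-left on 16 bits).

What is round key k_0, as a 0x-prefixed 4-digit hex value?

K = 0xD60D
k_0 = rotl(K, (1*0+12) mod 16) = rotl(K, 12) = 0xDD60

0xDD60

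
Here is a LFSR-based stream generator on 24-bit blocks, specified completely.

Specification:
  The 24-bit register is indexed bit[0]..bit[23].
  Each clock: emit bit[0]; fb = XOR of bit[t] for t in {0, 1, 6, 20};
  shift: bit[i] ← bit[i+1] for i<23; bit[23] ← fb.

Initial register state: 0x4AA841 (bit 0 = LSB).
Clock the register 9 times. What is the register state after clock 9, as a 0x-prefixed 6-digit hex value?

reg_0 = 0x4AA841
clock 1: out=1, reg = 0x255420
clock 2: out=0, reg = 0x12AA10
clock 3: out=0, reg = 0x895508
clock 4: out=0, reg = 0x44AA84
clock 5: out=0, reg = 0x225542
clock 6: out=0, reg = 0x112AA1
clock 7: out=1, reg = 0x089550
clock 8: out=0, reg = 0x844AA8
clock 9: out=0, reg = 0x422554

0x422554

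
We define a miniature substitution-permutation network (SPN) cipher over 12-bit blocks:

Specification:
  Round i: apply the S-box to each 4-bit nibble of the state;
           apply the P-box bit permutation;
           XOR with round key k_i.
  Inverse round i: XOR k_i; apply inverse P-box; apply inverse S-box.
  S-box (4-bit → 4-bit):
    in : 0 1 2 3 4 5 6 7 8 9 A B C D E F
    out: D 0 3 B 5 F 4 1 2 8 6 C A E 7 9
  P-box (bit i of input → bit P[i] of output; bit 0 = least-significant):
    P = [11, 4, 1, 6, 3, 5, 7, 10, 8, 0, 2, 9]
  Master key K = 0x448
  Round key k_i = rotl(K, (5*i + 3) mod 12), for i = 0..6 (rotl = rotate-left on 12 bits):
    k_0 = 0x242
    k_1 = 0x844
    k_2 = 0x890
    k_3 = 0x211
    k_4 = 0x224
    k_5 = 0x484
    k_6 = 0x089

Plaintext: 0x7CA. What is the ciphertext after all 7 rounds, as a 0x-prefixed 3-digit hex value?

s_0 = plaintext = 0x7CA
s_1 = Round(s_0, k_0) = 0x770
s_2 = Round(s_1, k_1) = 0x10E
s_3 = Round(s_2, k_2) = 0x40A
s_4 = Round(s_3, k_3) = 0x78F
s_5 = Round(s_4, k_4) = 0xB44
s_6 = Round(s_5, k_5) = 0xE0A
s_7 = Round(s_6, k_6) = 0x516

0x516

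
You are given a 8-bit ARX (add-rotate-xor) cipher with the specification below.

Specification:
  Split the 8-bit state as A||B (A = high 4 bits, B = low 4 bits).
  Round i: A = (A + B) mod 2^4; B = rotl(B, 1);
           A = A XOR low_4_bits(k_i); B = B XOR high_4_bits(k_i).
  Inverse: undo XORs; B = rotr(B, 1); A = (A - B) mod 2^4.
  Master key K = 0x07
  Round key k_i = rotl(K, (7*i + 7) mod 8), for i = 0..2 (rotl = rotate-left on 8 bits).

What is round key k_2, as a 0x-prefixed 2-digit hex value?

0xE0

K = 0x07
k_0 = rotl(K, (7*0+7) mod 8) = rotl(K, 7) = 0x83
k_1 = rotl(K, (7*1+7) mod 8) = rotl(K, 6) = 0xC1
k_2 = rotl(K, (7*2+7) mod 8) = rotl(K, 5) = 0xE0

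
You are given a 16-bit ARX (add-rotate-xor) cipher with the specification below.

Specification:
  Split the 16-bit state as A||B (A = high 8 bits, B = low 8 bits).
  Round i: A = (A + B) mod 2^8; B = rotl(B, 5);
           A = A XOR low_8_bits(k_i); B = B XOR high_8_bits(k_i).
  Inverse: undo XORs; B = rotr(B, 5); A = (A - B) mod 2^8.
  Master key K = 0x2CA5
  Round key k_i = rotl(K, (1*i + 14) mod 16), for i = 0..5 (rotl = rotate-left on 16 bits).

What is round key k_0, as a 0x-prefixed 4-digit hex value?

0x4B29

K = 0x2CA5
k_0 = rotl(K, (1*0+14) mod 16) = rotl(K, 14) = 0x4B29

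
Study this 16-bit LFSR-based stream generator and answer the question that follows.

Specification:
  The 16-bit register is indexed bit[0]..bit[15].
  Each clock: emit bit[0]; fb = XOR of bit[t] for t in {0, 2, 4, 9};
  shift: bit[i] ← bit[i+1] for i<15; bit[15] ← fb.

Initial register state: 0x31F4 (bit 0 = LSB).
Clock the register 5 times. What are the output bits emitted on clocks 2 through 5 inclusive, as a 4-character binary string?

0101

reg_0 = 0x31F4
clock 1: out=0, reg = 0x18FA
clock 2: out=0, reg = 0x8C7D
clock 3: out=1, reg = 0xC63E
clock 4: out=0, reg = 0xE31F
clock 5: out=1, reg = 0x718F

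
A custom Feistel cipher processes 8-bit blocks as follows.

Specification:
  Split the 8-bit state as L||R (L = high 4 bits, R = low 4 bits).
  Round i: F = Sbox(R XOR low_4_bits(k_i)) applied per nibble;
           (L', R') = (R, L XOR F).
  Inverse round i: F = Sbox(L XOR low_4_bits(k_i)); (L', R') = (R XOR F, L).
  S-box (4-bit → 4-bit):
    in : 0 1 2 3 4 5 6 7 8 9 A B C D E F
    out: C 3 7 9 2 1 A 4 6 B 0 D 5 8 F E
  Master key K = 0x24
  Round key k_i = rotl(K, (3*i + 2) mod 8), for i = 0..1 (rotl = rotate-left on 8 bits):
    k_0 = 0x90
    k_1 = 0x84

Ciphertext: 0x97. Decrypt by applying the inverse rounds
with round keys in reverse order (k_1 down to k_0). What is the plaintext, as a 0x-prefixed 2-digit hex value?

s_0 = ciphertext = 0x97
s_1 = InvRound(s_0, k_1) = 0xF9
s_2 = InvRound(s_1, k_0) = 0x7F

0x7F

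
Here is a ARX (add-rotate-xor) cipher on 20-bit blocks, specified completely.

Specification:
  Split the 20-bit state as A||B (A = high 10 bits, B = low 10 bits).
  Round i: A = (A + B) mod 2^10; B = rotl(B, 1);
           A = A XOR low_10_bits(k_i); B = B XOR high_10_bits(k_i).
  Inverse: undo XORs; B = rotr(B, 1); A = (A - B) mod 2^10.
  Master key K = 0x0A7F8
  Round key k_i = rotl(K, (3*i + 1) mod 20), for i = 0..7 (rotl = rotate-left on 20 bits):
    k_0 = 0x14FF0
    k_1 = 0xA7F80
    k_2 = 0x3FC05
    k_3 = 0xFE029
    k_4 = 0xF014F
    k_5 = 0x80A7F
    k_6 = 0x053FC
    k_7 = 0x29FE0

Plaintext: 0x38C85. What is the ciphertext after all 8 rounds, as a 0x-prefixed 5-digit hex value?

s_0 = plaintext = 0x38C85
s_1 = Round(s_0, k_0) = 0xA6159
s_2 = Round(s_1, k_1) = 0x1C42D
s_3 = Round(s_2, k_2) = 0x26CA5
s_4 = Round(s_3, k_3) = 0x5A6B2
s_5 = Round(s_4, k_4) = 0x552A5
s_6 = Round(s_5, k_5) = 0x61B49
s_7 = Round(s_6, k_6) = 0xCCE87
s_8 = Round(s_7, k_7) = 0x969A8

0x969A8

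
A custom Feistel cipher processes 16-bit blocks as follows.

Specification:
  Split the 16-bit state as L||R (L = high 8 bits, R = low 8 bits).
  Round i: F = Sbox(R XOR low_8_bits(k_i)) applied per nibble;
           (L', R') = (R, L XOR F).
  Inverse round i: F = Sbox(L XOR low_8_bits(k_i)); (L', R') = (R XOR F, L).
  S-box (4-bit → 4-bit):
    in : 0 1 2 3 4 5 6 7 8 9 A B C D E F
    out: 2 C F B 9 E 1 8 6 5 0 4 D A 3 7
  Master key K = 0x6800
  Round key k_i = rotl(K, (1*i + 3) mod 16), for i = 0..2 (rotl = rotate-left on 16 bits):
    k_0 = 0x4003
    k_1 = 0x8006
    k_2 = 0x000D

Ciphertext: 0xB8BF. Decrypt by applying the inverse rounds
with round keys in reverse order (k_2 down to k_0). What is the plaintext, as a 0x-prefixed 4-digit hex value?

0x2AC0

s_0 = ciphertext = 0xB8BF
s_1 = InvRound(s_0, k_2) = 0xF1B8
s_2 = InvRound(s_1, k_1) = 0xC0F1
s_3 = InvRound(s_2, k_0) = 0x2AC0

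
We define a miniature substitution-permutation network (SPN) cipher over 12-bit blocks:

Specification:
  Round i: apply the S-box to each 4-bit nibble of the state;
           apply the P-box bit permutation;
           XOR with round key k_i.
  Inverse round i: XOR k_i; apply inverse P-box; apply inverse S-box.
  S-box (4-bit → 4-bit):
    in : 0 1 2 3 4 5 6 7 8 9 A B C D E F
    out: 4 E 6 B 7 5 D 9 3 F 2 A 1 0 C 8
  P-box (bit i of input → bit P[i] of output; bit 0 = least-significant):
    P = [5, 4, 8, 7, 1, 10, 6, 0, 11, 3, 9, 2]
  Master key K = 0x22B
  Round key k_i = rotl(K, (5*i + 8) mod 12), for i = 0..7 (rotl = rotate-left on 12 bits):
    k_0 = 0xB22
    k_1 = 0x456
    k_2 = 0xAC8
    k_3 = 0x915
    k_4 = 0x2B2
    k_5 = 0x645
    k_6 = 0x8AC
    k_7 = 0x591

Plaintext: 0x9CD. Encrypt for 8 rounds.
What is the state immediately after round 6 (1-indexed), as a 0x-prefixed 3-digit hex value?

0x986

s_0 = plaintext = 0x9CD
s_1 = Round(s_0, k_0) = 0x12C
s_2 = Round(s_1, k_1) = 0x23A
s_3 = Round(s_2, k_2) = 0xCD3
s_4 = Round(s_3, k_3) = 0x1A5
s_5 = Round(s_4, k_4) = 0x59E
s_6 = Round(s_5, k_5) = 0x986
s_7 = Round(s_6, k_6) = 0x702
s_8 = Round(s_7, k_7) = 0xCC5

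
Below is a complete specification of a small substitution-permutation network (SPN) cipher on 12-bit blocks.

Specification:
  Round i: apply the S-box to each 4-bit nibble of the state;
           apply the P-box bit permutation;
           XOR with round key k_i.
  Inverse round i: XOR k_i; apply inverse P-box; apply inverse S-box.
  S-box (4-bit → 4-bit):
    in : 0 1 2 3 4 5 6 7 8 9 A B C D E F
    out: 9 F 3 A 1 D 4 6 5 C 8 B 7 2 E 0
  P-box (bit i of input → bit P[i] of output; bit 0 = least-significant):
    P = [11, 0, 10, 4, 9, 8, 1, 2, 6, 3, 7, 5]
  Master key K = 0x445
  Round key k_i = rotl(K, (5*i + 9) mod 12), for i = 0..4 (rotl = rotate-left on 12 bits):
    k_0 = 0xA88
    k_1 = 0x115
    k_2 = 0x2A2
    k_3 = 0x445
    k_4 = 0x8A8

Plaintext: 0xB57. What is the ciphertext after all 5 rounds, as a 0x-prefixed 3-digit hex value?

s_0 = plaintext = 0xB57
s_1 = Round(s_0, k_0) = 0xCE7
s_2 = Round(s_1, k_1) = 0x4DA
s_3 = Round(s_2, k_2) = 0x3F2
s_4 = Round(s_3, k_3) = 0xC6C
s_5 = Round(s_4, k_4) = 0x463

0x463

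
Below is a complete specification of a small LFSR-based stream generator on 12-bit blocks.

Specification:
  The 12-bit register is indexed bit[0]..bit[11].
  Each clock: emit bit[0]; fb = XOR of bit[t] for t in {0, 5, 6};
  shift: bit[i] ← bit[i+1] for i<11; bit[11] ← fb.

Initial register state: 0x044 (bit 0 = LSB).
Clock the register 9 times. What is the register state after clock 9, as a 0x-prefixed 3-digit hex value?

0x038

reg_0 = 0x044
clock 1: out=0, reg = 0x822
clock 2: out=0, reg = 0xC11
clock 3: out=1, reg = 0xE08
clock 4: out=0, reg = 0x704
clock 5: out=0, reg = 0x382
clock 6: out=0, reg = 0x1C1
clock 7: out=1, reg = 0x0E0
clock 8: out=0, reg = 0x070
clock 9: out=0, reg = 0x038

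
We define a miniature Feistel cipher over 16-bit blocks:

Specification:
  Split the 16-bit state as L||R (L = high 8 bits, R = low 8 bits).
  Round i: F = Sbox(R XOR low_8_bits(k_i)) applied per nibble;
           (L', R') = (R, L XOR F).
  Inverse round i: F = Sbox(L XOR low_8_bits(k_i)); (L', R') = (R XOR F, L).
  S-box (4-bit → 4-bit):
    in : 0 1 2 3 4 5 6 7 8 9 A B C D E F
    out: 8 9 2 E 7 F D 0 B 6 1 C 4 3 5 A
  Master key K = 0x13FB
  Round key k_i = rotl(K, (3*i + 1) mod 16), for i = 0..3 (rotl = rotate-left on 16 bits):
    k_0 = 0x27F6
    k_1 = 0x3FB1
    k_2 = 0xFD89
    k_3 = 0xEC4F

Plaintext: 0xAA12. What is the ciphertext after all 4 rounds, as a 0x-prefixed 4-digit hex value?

s_0 = plaintext = 0xAA12
s_1 = Round(s_0, k_0) = 0x12FD
s_2 = Round(s_1, k_1) = 0xFD66
s_3 = Round(s_2, k_2) = 0x66A7
s_4 = Round(s_3, k_3) = 0xA73D

0xA73D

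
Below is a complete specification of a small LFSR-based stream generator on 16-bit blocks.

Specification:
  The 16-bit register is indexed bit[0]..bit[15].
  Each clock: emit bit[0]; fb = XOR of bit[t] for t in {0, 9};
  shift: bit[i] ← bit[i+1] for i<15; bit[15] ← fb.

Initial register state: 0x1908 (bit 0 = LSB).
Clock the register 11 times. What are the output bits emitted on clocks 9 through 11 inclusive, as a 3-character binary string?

reg_0 = 0x1908
clock 1: out=0, reg = 0x0C84
clock 2: out=0, reg = 0x0642
clock 3: out=0, reg = 0x8321
clock 4: out=1, reg = 0x4190
clock 5: out=0, reg = 0x20C8
clock 6: out=0, reg = 0x1064
clock 7: out=0, reg = 0x0832
clock 8: out=0, reg = 0x0419
clock 9: out=1, reg = 0x820C
clock 10: out=0, reg = 0xC106
clock 11: out=0, reg = 0x6083

100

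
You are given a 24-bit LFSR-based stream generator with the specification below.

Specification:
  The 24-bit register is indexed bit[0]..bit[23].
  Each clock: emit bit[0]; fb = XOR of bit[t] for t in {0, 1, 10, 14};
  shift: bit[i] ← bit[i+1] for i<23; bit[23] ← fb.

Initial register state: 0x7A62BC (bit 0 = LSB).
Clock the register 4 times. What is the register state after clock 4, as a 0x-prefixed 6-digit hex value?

reg_0 = 0x7A62BC
clock 1: out=0, reg = 0xBD315E
clock 2: out=0, reg = 0xDE98AF
clock 3: out=1, reg = 0x6F4C57
clock 4: out=1, reg = 0x37A62B

0x37A62B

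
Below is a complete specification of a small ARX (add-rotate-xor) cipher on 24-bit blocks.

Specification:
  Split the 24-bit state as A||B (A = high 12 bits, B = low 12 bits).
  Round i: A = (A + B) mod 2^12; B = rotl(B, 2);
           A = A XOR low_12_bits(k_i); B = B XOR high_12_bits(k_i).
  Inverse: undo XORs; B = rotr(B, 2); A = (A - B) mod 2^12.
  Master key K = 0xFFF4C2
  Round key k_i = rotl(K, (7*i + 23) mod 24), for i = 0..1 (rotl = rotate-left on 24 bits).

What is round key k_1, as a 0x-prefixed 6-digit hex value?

0xFD30BF

K = 0xFFF4C2
k_0 = rotl(K, (7*0+23) mod 24) = rotl(K, 23) = 0x7FFA61
k_1 = rotl(K, (7*1+23) mod 24) = rotl(K, 6) = 0xFD30BF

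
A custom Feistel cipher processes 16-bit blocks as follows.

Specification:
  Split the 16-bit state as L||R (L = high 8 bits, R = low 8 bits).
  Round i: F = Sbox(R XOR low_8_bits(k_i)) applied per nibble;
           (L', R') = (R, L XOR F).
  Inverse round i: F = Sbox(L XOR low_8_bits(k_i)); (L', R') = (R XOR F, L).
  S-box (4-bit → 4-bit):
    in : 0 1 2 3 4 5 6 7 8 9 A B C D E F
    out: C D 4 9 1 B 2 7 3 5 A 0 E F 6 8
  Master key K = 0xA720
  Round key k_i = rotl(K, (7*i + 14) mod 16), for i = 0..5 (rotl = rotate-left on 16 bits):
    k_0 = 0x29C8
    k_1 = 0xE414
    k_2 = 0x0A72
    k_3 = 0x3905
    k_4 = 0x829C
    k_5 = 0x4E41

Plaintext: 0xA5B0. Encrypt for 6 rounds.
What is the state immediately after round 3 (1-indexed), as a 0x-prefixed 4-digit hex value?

s_0 = plaintext = 0xA5B0
s_1 = Round(s_0, k_0) = 0xB0D6
s_2 = Round(s_1, k_1) = 0xD654
s_3 = Round(s_2, k_2) = 0x5494
s_4 = Round(s_3, k_3) = 0x9409
s_5 = Round(s_4, k_4) = 0x09CF
s_6 = Round(s_5, k_5) = 0xCF3F

0x5494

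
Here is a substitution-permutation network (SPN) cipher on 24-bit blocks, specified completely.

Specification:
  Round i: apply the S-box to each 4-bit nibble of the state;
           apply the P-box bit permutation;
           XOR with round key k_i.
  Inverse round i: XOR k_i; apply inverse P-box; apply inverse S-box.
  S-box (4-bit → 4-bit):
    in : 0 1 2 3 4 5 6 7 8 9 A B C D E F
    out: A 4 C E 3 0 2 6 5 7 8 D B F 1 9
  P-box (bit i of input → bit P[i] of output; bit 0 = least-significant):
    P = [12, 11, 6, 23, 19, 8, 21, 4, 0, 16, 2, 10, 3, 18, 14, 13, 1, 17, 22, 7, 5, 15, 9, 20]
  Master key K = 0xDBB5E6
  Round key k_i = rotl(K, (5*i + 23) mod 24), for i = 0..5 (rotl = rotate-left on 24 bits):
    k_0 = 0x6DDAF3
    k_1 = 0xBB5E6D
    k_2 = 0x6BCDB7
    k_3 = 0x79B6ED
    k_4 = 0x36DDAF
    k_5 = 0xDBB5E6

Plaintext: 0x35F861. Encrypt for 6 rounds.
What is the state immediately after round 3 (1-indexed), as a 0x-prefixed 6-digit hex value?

0xF00B8C

s_0 = plaintext = 0x35F861
s_1 = Round(s_0, k_0) = 0x7D79BE
s_2 = Round(s_1, k_1) = 0xD48CFA
s_3 = Round(s_2, k_2) = 0xF00B8C
s_4 = Round(s_3, k_3) = 0xC78A48
s_5 = Round(s_4, k_4) = 0x6C08C7
s_6 = Round(s_5, k_5) = 0xD51C31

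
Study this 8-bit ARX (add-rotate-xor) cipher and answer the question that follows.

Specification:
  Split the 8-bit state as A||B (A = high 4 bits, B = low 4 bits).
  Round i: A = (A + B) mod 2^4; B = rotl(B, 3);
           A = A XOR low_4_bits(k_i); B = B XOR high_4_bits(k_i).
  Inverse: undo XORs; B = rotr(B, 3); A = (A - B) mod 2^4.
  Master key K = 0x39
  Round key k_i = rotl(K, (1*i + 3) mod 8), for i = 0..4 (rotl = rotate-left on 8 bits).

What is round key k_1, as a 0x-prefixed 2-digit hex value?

0x93

K = 0x39
k_0 = rotl(K, (1*0+3) mod 8) = rotl(K, 3) = 0xC9
k_1 = rotl(K, (1*1+3) mod 8) = rotl(K, 4) = 0x93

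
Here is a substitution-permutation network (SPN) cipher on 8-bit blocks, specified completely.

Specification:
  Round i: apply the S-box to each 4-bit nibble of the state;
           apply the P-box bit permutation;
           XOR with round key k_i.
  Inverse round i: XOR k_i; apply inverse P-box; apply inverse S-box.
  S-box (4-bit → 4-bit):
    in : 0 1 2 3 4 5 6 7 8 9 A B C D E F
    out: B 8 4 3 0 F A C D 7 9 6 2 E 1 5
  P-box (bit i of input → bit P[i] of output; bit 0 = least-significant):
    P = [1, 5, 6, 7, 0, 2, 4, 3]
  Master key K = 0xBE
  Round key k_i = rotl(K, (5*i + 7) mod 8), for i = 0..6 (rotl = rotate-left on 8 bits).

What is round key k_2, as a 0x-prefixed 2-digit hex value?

K = 0xBE
k_0 = rotl(K, (5*0+7) mod 8) = rotl(K, 7) = 0x5F
k_1 = rotl(K, (5*1+7) mod 8) = rotl(K, 4) = 0xEB
k_2 = rotl(K, (5*2+7) mod 8) = rotl(K, 1) = 0x7D

0x7D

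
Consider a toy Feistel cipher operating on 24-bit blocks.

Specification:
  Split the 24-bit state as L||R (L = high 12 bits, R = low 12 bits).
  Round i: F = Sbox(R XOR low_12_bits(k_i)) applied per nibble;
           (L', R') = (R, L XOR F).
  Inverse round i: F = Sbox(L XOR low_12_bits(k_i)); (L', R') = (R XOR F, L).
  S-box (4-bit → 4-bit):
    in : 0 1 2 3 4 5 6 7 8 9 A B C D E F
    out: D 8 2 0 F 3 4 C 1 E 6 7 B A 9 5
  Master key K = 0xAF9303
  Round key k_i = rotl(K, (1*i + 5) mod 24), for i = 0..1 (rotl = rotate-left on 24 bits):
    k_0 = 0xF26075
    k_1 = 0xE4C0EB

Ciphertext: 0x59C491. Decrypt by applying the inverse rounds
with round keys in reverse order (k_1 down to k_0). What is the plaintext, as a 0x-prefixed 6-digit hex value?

0x9BD75D

s_0 = ciphertext = 0x59C491
s_1 = InvRound(s_0, k_1) = 0x75D59C
s_2 = InvRound(s_1, k_0) = 0x9BD75D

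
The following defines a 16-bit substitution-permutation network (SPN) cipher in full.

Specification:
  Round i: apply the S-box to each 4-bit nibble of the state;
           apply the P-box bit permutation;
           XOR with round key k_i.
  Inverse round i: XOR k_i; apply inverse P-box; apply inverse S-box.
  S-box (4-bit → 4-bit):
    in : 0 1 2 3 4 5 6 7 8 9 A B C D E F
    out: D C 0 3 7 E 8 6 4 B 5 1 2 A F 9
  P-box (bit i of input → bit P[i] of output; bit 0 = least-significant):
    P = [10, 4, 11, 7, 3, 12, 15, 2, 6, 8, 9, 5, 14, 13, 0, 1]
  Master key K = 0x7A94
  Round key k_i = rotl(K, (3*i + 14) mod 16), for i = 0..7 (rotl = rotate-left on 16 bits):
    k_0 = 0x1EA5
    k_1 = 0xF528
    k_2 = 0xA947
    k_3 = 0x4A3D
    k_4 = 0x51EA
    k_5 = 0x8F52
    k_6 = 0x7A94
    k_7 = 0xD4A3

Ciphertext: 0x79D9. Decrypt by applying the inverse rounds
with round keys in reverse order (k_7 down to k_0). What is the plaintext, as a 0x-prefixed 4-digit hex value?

0x3E50

s_0 = ciphertext = 0x79D9
s_1 = InvRound(s_0, k_7) = 0xD9A4
s_2 = InvRound(s_1, k_6) = 0xC58C
s_3 = InvRound(s_2, k_5) = 0xFAF5
s_4 = InvRound(s_3, k_4) = 0x5707
s_5 = InvRound(s_4, k_3) = 0x6D34
s_6 = InvRound(s_5, k_2) = 0x0F83
s_7 = InvRound(s_6, k_1) = 0xE141
s_8 = InvRound(s_7, k_0) = 0x3E50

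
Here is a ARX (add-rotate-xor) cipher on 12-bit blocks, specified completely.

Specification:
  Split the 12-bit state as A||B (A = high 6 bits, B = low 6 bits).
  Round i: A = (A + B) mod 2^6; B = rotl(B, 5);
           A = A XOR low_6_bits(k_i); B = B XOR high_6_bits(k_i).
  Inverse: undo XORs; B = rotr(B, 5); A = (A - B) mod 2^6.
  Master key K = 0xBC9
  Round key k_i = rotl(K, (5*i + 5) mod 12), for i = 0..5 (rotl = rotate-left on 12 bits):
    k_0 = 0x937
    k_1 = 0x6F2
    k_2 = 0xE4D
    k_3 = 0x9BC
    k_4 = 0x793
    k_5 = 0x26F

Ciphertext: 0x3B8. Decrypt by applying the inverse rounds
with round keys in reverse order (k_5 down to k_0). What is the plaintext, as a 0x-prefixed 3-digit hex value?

s_0 = ciphertext = 0x3B8
s_1 = InvRound(s_0, k_5) = 0xFA3
s_2 = InvRound(s_1, k_4) = 0xCBB
s_3 = InvRound(s_2, k_3) = 0x53A
s_4 = InvRound(s_3, k_2) = 0x4C6
s_5 = InvRound(s_4, k_1) = 0x9FA
s_6 = InvRound(s_5, k_0) = 0x53C

0x53C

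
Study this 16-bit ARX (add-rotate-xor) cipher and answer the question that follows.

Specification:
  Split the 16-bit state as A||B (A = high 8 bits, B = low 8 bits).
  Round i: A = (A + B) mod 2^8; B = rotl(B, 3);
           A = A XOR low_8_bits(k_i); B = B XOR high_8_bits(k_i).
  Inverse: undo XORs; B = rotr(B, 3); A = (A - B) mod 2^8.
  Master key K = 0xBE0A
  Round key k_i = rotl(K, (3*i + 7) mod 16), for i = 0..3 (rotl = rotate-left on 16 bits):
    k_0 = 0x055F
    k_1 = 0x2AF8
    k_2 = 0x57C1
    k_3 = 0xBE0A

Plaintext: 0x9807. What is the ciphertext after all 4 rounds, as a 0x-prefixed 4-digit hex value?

0x58F4

s_0 = plaintext = 0x9807
s_1 = Round(s_0, k_0) = 0xC03D
s_2 = Round(s_1, k_1) = 0x05C3
s_3 = Round(s_2, k_2) = 0x0949
s_4 = Round(s_3, k_3) = 0x58F4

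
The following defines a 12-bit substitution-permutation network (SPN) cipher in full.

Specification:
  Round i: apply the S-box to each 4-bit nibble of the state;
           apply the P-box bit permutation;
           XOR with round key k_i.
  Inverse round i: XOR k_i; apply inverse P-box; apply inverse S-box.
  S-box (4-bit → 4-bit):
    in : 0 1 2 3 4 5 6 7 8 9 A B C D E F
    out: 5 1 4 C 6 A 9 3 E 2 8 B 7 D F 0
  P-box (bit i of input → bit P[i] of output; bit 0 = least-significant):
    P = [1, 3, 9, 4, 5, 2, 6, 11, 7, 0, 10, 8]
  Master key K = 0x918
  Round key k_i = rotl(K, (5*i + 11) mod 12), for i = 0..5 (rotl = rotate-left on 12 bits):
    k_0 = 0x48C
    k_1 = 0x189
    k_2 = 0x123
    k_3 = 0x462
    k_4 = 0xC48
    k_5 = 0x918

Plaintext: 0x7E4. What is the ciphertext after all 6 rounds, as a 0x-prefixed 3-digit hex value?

s_0 = plaintext = 0x7E4
s_1 = Round(s_0, k_0) = 0xE61
s_2 = Round(s_1, k_1) = 0xC2A
s_3 = Round(s_2, k_2) = 0x5F2
s_4 = Round(s_3, k_3) = 0x763
s_5 = Round(s_4, k_4) = 0x6F9
s_6 = Round(s_5, k_5) = 0x890

0x890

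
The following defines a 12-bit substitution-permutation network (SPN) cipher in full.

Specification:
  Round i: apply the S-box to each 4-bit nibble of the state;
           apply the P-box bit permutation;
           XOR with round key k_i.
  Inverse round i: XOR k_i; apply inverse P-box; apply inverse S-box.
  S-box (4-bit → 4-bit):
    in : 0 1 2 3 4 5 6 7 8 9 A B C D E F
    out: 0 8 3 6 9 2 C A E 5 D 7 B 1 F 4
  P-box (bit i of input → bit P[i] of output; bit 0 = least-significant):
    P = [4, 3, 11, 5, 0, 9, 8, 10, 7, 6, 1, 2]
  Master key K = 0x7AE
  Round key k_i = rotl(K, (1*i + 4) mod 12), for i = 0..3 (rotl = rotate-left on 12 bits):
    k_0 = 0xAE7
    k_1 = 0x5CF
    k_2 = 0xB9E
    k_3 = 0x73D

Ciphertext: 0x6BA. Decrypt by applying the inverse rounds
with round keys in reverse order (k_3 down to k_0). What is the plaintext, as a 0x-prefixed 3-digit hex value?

s_0 = ciphertext = 0x6BA
s_1 = InvRound(s_0, k_3) = 0xA90
s_2 = InvRound(s_1, k_2) = 0x6F5
s_3 = InvRound(s_2, k_1) = 0xF3C
s_4 = InvRound(s_3, k_0) = 0xBA2

0xBA2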